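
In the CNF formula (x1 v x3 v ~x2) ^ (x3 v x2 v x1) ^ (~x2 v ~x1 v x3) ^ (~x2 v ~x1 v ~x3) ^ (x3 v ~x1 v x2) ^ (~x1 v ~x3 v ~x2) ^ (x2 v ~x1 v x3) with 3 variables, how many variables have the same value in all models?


Find all satisfying assignments: 3 model(s).
Check which variables have the same value in every model.
Fixed variables: x3=T.
Backbone size = 1.

1


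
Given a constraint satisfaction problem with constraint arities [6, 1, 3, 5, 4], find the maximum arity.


The arities are: 6, 1, 3, 5, 4.
Scan for the maximum value.
Maximum arity = 6.

6


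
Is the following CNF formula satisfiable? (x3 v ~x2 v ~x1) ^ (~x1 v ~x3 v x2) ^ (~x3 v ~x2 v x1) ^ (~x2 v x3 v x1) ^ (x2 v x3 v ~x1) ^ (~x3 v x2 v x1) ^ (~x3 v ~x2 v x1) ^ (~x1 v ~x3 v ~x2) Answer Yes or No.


Check all 8 possible truth assignments.
Number of satisfying assignments found: 1.
The formula is satisfiable.

Yes


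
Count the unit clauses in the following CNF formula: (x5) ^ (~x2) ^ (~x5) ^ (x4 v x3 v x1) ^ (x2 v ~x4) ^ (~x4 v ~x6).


A unit clause contains exactly one literal.
Unit clauses found: (x5), (~x2), (~x5).
Count = 3.

3


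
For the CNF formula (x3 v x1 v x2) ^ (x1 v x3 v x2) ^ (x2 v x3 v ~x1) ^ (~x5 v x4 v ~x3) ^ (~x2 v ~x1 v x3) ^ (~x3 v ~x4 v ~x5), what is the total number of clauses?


Each group enclosed in parentheses joined by ^ is one clause.
Counting the conjuncts: 6 clauses.

6


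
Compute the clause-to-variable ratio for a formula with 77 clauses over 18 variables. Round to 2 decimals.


Clause-to-variable ratio = clauses / variables.
77 / 18 = 4.28.

4.28


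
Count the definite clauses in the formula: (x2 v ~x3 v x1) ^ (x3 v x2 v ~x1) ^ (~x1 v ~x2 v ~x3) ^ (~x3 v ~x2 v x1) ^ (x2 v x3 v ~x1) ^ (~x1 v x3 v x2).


A definite clause has exactly one positive literal.
Clause 1: 2 positive -> not definite
Clause 2: 2 positive -> not definite
Clause 3: 0 positive -> not definite
Clause 4: 1 positive -> definite
Clause 5: 2 positive -> not definite
Clause 6: 2 positive -> not definite
Definite clause count = 1.

1


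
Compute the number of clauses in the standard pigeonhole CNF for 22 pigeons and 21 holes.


The PHP encoding has two parts:
1) At-least-one-hole clauses: 22 (one per pigeon, each with 21 literals).
2) At-most-one-pigeon-per-hole clauses: 21 holes * C(22,2) = 21 * 231 = 4851.
Total clauses = 22 + 4851 = 4873.

4873


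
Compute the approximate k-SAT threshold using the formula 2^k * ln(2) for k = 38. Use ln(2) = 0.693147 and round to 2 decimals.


Using the asymptotic formula: threshold ~ 2^k * ln(2).
2^38 = 274877906944.
274877906944 * 0.693147 = 190530796564.51.

190530796564.51


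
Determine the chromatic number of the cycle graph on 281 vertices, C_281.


An odd cycle cannot be 2-colored: alternating two colors around the cycle returns to the start with a conflict.
Since 281 is odd, three colors are required (and three suffice).
Chromatic number = 3.

3


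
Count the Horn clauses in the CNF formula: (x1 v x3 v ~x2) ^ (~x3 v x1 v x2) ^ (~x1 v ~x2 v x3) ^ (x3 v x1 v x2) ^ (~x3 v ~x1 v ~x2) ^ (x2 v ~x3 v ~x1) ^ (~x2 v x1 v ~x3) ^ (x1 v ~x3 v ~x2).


A Horn clause has at most one positive literal.
Clause 1: 2 positive lit(s) -> not Horn
Clause 2: 2 positive lit(s) -> not Horn
Clause 3: 1 positive lit(s) -> Horn
Clause 4: 3 positive lit(s) -> not Horn
Clause 5: 0 positive lit(s) -> Horn
Clause 6: 1 positive lit(s) -> Horn
Clause 7: 1 positive lit(s) -> Horn
Clause 8: 1 positive lit(s) -> Horn
Total Horn clauses = 5.

5


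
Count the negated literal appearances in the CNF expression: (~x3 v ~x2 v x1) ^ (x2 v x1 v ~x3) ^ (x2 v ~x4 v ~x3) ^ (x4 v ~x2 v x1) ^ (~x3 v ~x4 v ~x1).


Scan each clause for negated literals.
Clause 1: 2 negative; Clause 2: 1 negative; Clause 3: 2 negative; Clause 4: 1 negative; Clause 5: 3 negative.
Total negative literal occurrences = 9.

9


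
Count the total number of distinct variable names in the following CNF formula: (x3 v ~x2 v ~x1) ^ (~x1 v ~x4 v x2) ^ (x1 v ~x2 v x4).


Identify each distinct variable in the formula.
Variables found: x1, x2, x3, x4.
Total distinct variables = 4.

4


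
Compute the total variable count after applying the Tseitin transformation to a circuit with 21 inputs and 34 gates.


The Tseitin transformation introduces one auxiliary variable per gate.
Total variables = inputs + gates = 21 + 34 = 55.

55


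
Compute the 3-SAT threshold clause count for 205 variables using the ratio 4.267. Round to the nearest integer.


The 3-SAT phase transition occurs at approximately 4.267 clauses per variable.
m = 4.267 * 205 = 874.735.
Rounded to nearest integer: 875.

875


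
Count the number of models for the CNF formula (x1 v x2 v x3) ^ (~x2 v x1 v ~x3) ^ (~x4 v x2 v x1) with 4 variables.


Enumerate all 16 truth assignments over 4 variables.
Test each against every clause.
Satisfying assignments found: 11.

11


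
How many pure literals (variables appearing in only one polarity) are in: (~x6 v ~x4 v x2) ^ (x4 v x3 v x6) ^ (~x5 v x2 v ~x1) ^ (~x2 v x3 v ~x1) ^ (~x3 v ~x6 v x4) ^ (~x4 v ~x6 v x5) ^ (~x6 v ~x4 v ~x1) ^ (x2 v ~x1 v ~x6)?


A pure literal appears in only one polarity across all clauses.
Pure literals: x1 (negative only).
Count = 1.

1


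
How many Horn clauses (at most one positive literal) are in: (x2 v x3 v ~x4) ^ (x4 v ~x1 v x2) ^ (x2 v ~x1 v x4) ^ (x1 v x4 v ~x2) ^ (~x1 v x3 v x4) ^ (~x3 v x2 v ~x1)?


A Horn clause has at most one positive literal.
Clause 1: 2 positive lit(s) -> not Horn
Clause 2: 2 positive lit(s) -> not Horn
Clause 3: 2 positive lit(s) -> not Horn
Clause 4: 2 positive lit(s) -> not Horn
Clause 5: 2 positive lit(s) -> not Horn
Clause 6: 1 positive lit(s) -> Horn
Total Horn clauses = 1.

1


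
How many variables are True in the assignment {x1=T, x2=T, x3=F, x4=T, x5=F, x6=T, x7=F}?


The weight is the number of variables assigned True.
True variables: x1, x2, x4, x6.
Weight = 4.

4


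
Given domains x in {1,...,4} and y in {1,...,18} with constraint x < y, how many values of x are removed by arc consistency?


For the constraint x < y, x needs a supporting value in y's domain.
x can be at most 17 (one less than y's maximum).
Valid x values from domain: 4 out of 4.
Pruned = 4 - 4 = 0.

0


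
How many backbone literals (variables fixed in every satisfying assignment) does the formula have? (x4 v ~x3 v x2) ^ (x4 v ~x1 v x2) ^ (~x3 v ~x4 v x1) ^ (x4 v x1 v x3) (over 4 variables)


Find all satisfying assignments: 9 model(s).
Check which variables have the same value in every model.
No variable is fixed across all models.
Backbone size = 0.

0


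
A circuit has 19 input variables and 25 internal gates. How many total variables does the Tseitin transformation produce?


The Tseitin transformation introduces one auxiliary variable per gate.
Total variables = inputs + gates = 19 + 25 = 44.

44


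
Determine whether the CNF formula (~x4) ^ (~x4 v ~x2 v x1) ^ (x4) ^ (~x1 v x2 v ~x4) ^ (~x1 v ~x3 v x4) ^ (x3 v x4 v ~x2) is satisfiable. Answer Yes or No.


Check all 16 possible truth assignments.
Number of satisfying assignments found: 0.
The formula is unsatisfiable.

No


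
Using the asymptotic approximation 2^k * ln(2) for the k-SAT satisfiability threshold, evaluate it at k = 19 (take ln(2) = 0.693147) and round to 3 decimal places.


Using the asymptotic formula: threshold ~ 2^k * ln(2).
2^19 = 524288.
524288 * 0.693147 = 363408.654.

363408.654


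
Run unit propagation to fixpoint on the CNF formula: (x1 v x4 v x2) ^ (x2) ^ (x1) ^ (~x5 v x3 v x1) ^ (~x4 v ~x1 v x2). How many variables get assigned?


Unit propagation repeatedly assigns the literal in any unit clause, then simplifies.
Assignments in order: x2 = T, x1 = T.
No further unit clauses remain.
Total variables assigned = 2.

2


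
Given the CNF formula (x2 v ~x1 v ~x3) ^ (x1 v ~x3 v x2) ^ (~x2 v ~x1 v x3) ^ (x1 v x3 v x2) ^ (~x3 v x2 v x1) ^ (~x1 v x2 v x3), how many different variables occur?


Identify each distinct variable in the formula.
Variables found: x1, x2, x3.
Total distinct variables = 3.

3


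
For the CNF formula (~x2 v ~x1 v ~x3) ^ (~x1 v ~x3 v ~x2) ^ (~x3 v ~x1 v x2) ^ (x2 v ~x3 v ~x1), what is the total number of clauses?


Each group enclosed in parentheses joined by ^ is one clause.
Counting the conjuncts: 4 clauses.

4


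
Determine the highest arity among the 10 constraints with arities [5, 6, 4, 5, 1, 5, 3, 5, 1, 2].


The arities are: 5, 6, 4, 5, 1, 5, 3, 5, 1, 2.
Scan for the maximum value.
Maximum arity = 6.

6


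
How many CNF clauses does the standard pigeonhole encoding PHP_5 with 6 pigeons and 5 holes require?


The PHP encoding has two parts:
1) At-least-one-hole clauses: 6 (one per pigeon, each with 5 literals).
2) At-most-one-pigeon-per-hole clauses: 5 holes * C(6,2) = 5 * 15 = 75.
Total clauses = 6 + 75 = 81.

81


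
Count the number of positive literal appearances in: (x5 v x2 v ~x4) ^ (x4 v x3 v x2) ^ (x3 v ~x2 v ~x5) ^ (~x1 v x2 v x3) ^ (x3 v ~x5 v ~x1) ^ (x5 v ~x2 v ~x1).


Scan each clause for unnegated literals.
Clause 1: 2 positive; Clause 2: 3 positive; Clause 3: 1 positive; Clause 4: 2 positive; Clause 5: 1 positive; Clause 6: 1 positive.
Total positive literal occurrences = 10.

10


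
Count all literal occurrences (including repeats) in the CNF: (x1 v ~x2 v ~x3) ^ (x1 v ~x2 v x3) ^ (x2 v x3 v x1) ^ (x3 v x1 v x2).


Clause lengths: 3, 3, 3, 3.
Sum = 3 + 3 + 3 + 3 = 12.

12


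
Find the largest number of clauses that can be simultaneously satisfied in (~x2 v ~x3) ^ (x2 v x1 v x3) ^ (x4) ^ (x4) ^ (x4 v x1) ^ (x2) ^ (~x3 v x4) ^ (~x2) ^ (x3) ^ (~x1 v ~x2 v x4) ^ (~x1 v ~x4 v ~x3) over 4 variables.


Enumerate all 16 truth assignments.
For each, count how many of the 11 clauses are satisfied.
The formula is not fully satisfiable, so the maximum is below 11.
Maximum simultaneously satisfiable clauses = 10.

10


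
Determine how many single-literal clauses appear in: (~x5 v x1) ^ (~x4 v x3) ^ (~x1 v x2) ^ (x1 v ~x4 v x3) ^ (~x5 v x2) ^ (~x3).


A unit clause contains exactly one literal.
Unit clauses found: (~x3).
Count = 1.

1


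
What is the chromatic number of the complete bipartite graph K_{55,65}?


K_{55,65} is bipartite by definition: the two parts are independent sets, with every edge crossing between them.
Color all vertices in one part with color 1 and all vertices in the other part with color 2.
Since the graph has at least one edge, one color does not suffice.
Chromatic number = 2.

2


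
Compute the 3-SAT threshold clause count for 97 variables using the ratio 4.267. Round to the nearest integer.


The 3-SAT phase transition occurs at approximately 4.267 clauses per variable.
m = 4.267 * 97 = 413.899.
Rounded to nearest integer: 414.

414


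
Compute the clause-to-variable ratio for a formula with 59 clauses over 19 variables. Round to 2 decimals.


Clause-to-variable ratio = clauses / variables.
59 / 19 = 3.11.

3.11


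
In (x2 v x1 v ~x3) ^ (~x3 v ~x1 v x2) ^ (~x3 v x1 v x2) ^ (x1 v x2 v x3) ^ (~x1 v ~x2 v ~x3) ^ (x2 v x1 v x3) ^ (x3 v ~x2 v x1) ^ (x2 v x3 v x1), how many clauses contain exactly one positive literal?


A definite clause has exactly one positive literal.
Clause 1: 2 positive -> not definite
Clause 2: 1 positive -> definite
Clause 3: 2 positive -> not definite
Clause 4: 3 positive -> not definite
Clause 5: 0 positive -> not definite
Clause 6: 3 positive -> not definite
Clause 7: 2 positive -> not definite
Clause 8: 3 positive -> not definite
Definite clause count = 1.

1


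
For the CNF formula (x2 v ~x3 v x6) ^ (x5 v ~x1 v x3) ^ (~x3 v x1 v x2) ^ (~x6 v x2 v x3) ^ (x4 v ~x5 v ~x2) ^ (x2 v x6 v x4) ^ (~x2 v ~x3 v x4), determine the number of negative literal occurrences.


Scan each clause for negated literals.
Clause 1: 1 negative; Clause 2: 1 negative; Clause 3: 1 negative; Clause 4: 1 negative; Clause 5: 2 negative; Clause 6: 0 negative; Clause 7: 2 negative.
Total negative literal occurrences = 8.

8


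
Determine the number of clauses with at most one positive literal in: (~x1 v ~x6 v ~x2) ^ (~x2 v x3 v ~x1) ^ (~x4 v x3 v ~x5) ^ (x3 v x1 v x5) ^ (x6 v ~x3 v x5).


A Horn clause has at most one positive literal.
Clause 1: 0 positive lit(s) -> Horn
Clause 2: 1 positive lit(s) -> Horn
Clause 3: 1 positive lit(s) -> Horn
Clause 4: 3 positive lit(s) -> not Horn
Clause 5: 2 positive lit(s) -> not Horn
Total Horn clauses = 3.

3


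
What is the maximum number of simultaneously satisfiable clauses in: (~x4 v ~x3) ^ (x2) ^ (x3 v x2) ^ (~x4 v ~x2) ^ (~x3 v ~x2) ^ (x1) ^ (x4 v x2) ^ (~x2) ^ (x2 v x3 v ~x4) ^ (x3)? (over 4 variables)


Enumerate all 16 truth assignments.
For each, count how many of the 10 clauses are satisfied.
The formula is not fully satisfiable, so the maximum is below 10.
Maximum simultaneously satisfiable clauses = 8.

8


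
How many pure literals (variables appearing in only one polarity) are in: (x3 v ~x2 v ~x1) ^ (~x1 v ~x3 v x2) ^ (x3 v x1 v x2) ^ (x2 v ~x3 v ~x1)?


A pure literal appears in only one polarity across all clauses.
No pure literals found.
Count = 0.

0


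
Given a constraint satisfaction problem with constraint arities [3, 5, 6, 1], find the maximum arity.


The arities are: 3, 5, 6, 1.
Scan for the maximum value.
Maximum arity = 6.

6


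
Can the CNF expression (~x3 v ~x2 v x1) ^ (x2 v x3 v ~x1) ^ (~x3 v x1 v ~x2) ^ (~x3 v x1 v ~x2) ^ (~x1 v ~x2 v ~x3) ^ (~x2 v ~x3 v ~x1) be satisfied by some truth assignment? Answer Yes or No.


Check all 8 possible truth assignments.
Number of satisfying assignments found: 5.
The formula is satisfiable.

Yes


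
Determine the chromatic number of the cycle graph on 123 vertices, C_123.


An odd cycle cannot be 2-colored: alternating two colors around the cycle returns to the start with a conflict.
Since 123 is odd, three colors are required (and three suffice).
Chromatic number = 3.

3


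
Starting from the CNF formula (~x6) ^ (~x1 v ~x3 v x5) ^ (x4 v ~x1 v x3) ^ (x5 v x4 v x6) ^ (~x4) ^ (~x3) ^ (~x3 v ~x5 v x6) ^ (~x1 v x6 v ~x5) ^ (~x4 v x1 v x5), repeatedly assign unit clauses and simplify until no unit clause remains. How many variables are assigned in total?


Unit propagation repeatedly assigns the literal in any unit clause, then simplifies.
Assignments in order: x6 = F, x4 = F, x5 = T, x3 = F, x1 = F.
No further unit clauses remain.
Total variables assigned = 5.

5


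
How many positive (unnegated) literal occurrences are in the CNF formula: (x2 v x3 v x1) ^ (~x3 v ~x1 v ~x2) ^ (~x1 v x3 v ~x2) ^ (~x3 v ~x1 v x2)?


Scan each clause for unnegated literals.
Clause 1: 3 positive; Clause 2: 0 positive; Clause 3: 1 positive; Clause 4: 1 positive.
Total positive literal occurrences = 5.

5


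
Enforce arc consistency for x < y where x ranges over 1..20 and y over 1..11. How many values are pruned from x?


For the constraint x < y, x needs a supporting value in y's domain.
x can be at most 10 (one less than y's maximum).
Valid x values from domain: 10 out of 20.
Pruned = 20 - 10 = 10.

10


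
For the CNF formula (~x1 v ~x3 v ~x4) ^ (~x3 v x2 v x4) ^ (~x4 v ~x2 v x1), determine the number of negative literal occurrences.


Scan each clause for negated literals.
Clause 1: 3 negative; Clause 2: 1 negative; Clause 3: 2 negative.
Total negative literal occurrences = 6.

6


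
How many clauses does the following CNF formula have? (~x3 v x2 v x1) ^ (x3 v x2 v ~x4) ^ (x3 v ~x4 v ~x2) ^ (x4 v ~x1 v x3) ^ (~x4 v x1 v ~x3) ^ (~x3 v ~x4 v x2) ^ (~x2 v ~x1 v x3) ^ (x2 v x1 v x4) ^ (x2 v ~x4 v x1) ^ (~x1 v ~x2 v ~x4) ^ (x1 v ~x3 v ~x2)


Each group enclosed in parentheses joined by ^ is one clause.
Counting the conjuncts: 11 clauses.

11


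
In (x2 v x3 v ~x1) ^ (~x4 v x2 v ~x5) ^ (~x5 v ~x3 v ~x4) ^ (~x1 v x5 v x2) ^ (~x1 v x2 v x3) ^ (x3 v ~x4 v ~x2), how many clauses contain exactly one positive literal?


A definite clause has exactly one positive literal.
Clause 1: 2 positive -> not definite
Clause 2: 1 positive -> definite
Clause 3: 0 positive -> not definite
Clause 4: 2 positive -> not definite
Clause 5: 2 positive -> not definite
Clause 6: 1 positive -> definite
Definite clause count = 2.

2


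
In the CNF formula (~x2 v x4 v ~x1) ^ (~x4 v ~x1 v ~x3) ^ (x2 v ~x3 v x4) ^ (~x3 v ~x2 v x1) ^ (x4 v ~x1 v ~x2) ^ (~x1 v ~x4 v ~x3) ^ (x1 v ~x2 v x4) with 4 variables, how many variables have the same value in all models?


Find all satisfying assignments: 7 model(s).
Check which variables have the same value in every model.
No variable is fixed across all models.
Backbone size = 0.

0


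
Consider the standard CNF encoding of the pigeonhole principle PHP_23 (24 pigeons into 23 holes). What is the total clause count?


The PHP encoding has two parts:
1) At-least-one-hole clauses: 24 (one per pigeon, each with 23 literals).
2) At-most-one-pigeon-per-hole clauses: 23 holes * C(24,2) = 23 * 276 = 6348.
Total clauses = 24 + 6348 = 6372.

6372


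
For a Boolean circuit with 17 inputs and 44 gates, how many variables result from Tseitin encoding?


The Tseitin transformation introduces one auxiliary variable per gate.
Total variables = inputs + gates = 17 + 44 = 61.

61


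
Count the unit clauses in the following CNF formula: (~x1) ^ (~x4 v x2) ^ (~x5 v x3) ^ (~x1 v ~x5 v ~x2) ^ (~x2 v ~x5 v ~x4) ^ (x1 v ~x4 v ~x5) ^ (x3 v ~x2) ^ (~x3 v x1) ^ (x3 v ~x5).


A unit clause contains exactly one literal.
Unit clauses found: (~x1).
Count = 1.

1


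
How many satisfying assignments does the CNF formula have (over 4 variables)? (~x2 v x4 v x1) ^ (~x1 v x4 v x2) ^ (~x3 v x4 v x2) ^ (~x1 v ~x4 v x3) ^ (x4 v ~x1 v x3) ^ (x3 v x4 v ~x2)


Enumerate all 16 truth assignments over 4 variables.
Test each against every clause.
Satisfying assignments found: 8.

8


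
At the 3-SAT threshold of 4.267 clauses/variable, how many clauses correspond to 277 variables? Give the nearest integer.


The 3-SAT phase transition occurs at approximately 4.267 clauses per variable.
m = 4.267 * 277 = 1181.959.
Rounded to nearest integer: 1182.

1182


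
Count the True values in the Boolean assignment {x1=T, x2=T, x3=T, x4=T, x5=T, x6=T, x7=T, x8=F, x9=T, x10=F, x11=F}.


The weight is the number of variables assigned True.
True variables: x1, x2, x3, x4, x5, x6, x7, x9.
Weight = 8.

8


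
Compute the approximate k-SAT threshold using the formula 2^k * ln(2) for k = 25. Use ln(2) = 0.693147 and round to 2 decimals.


Using the asymptotic formula: threshold ~ 2^k * ln(2).
2^25 = 33554432.
33554432 * 0.693147 = 23258153.88.

23258153.88


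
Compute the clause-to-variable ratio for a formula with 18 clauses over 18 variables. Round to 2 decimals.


Clause-to-variable ratio = clauses / variables.
18 / 18 = 1.0.

1.0


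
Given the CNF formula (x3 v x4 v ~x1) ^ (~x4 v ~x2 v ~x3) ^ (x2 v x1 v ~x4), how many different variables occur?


Identify each distinct variable in the formula.
Variables found: x1, x2, x3, x4.
Total distinct variables = 4.

4


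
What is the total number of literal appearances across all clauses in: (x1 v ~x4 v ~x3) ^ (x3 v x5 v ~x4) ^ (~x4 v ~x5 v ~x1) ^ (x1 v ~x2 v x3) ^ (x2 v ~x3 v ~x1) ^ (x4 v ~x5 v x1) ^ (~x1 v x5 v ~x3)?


Clause lengths: 3, 3, 3, 3, 3, 3, 3.
Sum = 3 + 3 + 3 + 3 + 3 + 3 + 3 = 21.

21


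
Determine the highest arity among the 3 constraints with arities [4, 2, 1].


The arities are: 4, 2, 1.
Scan for the maximum value.
Maximum arity = 4.

4


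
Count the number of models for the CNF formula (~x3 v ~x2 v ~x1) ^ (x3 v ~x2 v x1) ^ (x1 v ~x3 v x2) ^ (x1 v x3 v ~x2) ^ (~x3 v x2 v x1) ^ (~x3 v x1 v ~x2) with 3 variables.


Enumerate all 8 truth assignments over 3 variables.
Test each against every clause.
Satisfying assignments found: 4.

4


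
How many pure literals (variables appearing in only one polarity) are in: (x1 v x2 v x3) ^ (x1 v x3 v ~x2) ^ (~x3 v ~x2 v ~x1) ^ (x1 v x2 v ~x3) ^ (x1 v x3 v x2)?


A pure literal appears in only one polarity across all clauses.
No pure literals found.
Count = 0.

0


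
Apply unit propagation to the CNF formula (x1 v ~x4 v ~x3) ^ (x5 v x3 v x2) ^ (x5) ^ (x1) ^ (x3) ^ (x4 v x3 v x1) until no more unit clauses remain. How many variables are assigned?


Unit propagation repeatedly assigns the literal in any unit clause, then simplifies.
Assignments in order: x5 = T, x1 = T, x3 = T.
No further unit clauses remain.
Total variables assigned = 3.

3


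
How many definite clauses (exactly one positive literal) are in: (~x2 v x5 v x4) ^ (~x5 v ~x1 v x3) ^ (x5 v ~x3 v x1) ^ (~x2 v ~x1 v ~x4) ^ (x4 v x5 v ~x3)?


A definite clause has exactly one positive literal.
Clause 1: 2 positive -> not definite
Clause 2: 1 positive -> definite
Clause 3: 2 positive -> not definite
Clause 4: 0 positive -> not definite
Clause 5: 2 positive -> not definite
Definite clause count = 1.

1


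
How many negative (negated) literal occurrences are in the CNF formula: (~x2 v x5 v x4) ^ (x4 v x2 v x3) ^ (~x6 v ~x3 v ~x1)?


Scan each clause for negated literals.
Clause 1: 1 negative; Clause 2: 0 negative; Clause 3: 3 negative.
Total negative literal occurrences = 4.

4


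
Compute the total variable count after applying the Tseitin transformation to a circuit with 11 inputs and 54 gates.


The Tseitin transformation introduces one auxiliary variable per gate.
Total variables = inputs + gates = 11 + 54 = 65.

65


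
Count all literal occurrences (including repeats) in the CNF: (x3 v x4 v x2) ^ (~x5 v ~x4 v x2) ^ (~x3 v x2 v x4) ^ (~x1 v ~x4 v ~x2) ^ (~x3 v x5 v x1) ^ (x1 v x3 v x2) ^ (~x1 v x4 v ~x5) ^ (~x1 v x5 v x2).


Clause lengths: 3, 3, 3, 3, 3, 3, 3, 3.
Sum = 3 + 3 + 3 + 3 + 3 + 3 + 3 + 3 = 24.

24


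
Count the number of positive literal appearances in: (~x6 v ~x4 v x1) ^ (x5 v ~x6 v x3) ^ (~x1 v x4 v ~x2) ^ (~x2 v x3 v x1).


Scan each clause for unnegated literals.
Clause 1: 1 positive; Clause 2: 2 positive; Clause 3: 1 positive; Clause 4: 2 positive.
Total positive literal occurrences = 6.

6


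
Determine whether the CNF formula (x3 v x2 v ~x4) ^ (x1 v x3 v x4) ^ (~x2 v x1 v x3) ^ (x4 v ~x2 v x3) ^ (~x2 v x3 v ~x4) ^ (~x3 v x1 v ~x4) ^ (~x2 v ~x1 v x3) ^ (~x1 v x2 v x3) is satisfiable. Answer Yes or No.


Check all 16 possible truth assignments.
Number of satisfying assignments found: 6.
The formula is satisfiable.

Yes


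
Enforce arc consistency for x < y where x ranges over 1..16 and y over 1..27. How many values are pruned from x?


For the constraint x < y, x needs a supporting value in y's domain.
x can be at most 26 (one less than y's maximum).
Valid x values from domain: 16 out of 16.
Pruned = 16 - 16 = 0.

0


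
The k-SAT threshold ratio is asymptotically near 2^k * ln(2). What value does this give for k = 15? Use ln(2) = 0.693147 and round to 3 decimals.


Using the asymptotic formula: threshold ~ 2^k * ln(2).
2^15 = 32768.
32768 * 0.693147 = 22713.041.

22713.041


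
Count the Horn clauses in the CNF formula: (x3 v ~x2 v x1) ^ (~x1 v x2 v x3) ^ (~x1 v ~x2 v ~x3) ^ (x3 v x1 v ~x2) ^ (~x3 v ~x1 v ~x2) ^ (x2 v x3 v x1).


A Horn clause has at most one positive literal.
Clause 1: 2 positive lit(s) -> not Horn
Clause 2: 2 positive lit(s) -> not Horn
Clause 3: 0 positive lit(s) -> Horn
Clause 4: 2 positive lit(s) -> not Horn
Clause 5: 0 positive lit(s) -> Horn
Clause 6: 3 positive lit(s) -> not Horn
Total Horn clauses = 2.

2


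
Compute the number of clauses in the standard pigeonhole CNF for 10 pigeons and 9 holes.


The PHP encoding has two parts:
1) At-least-one-hole clauses: 10 (one per pigeon, each with 9 literals).
2) At-most-one-pigeon-per-hole clauses: 9 holes * C(10,2) = 9 * 45 = 405.
Total clauses = 10 + 405 = 415.

415


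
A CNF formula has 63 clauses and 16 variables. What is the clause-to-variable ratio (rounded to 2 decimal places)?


Clause-to-variable ratio = clauses / variables.
63 / 16 = 3.94.

3.94


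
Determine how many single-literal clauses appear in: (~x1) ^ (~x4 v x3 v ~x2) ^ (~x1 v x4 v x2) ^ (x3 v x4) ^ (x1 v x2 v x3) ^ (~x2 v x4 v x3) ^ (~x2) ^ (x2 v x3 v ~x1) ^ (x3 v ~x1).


A unit clause contains exactly one literal.
Unit clauses found: (~x1), (~x2).
Count = 2.

2


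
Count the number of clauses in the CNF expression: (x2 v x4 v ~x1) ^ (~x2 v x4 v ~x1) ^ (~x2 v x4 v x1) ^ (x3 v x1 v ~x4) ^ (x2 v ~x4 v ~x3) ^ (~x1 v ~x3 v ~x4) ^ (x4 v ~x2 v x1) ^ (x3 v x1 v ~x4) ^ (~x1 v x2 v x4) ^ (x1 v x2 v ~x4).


Each group enclosed in parentheses joined by ^ is one clause.
Counting the conjuncts: 10 clauses.

10


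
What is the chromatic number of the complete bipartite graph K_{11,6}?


K_{11,6} is bipartite by definition: the two parts are independent sets, with every edge crossing between them.
Color all vertices in one part with color 1 and all vertices in the other part with color 2.
Since the graph has at least one edge, one color does not suffice.
Chromatic number = 2.

2


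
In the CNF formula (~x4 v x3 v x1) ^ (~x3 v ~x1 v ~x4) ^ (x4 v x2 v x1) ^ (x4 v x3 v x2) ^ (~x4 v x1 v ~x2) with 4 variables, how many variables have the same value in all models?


Find all satisfying assignments: 8 model(s).
Check which variables have the same value in every model.
No variable is fixed across all models.
Backbone size = 0.

0


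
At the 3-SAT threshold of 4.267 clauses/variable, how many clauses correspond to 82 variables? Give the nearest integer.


The 3-SAT phase transition occurs at approximately 4.267 clauses per variable.
m = 4.267 * 82 = 349.894.
Rounded to nearest integer: 350.

350


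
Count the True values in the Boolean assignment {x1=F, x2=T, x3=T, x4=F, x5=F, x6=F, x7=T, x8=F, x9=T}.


The weight is the number of variables assigned True.
True variables: x2, x3, x7, x9.
Weight = 4.

4


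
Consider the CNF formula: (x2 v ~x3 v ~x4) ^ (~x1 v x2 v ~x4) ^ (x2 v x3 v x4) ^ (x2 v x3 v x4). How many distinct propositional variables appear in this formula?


Identify each distinct variable in the formula.
Variables found: x1, x2, x3, x4.
Total distinct variables = 4.

4


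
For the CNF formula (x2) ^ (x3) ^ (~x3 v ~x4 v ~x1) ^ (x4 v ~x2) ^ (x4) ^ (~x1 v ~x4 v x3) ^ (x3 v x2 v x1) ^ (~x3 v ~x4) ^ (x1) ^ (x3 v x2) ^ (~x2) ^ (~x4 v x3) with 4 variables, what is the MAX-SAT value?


Enumerate all 16 truth assignments.
For each, count how many of the 12 clauses are satisfied.
The formula is not fully satisfiable, so the maximum is below 12.
Maximum simultaneously satisfiable clauses = 10.

10


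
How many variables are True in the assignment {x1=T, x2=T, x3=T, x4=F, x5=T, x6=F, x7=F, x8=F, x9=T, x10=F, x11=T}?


The weight is the number of variables assigned True.
True variables: x1, x2, x3, x5, x9, x11.
Weight = 6.

6


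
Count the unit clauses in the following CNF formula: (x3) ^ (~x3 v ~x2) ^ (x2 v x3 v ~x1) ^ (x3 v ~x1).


A unit clause contains exactly one literal.
Unit clauses found: (x3).
Count = 1.

1


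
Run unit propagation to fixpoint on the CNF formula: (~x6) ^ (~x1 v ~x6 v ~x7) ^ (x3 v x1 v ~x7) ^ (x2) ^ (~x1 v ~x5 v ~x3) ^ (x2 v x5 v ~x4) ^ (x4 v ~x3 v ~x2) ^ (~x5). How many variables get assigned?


Unit propagation repeatedly assigns the literal in any unit clause, then simplifies.
Assignments in order: x6 = F, x2 = T, x5 = F.
No further unit clauses remain.
Total variables assigned = 3.

3


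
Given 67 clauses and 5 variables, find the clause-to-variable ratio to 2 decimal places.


Clause-to-variable ratio = clauses / variables.
67 / 5 = 13.4.

13.4


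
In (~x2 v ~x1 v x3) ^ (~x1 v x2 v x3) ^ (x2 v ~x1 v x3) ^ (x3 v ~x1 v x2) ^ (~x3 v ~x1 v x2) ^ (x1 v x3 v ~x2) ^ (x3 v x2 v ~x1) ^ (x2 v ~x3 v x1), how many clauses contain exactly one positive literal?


A definite clause has exactly one positive literal.
Clause 1: 1 positive -> definite
Clause 2: 2 positive -> not definite
Clause 3: 2 positive -> not definite
Clause 4: 2 positive -> not definite
Clause 5: 1 positive -> definite
Clause 6: 2 positive -> not definite
Clause 7: 2 positive -> not definite
Clause 8: 2 positive -> not definite
Definite clause count = 2.

2


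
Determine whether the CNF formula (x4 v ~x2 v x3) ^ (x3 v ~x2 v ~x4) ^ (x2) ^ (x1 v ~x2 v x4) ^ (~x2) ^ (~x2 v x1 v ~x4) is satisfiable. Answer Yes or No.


Check all 16 possible truth assignments.
Number of satisfying assignments found: 0.
The formula is unsatisfiable.

No


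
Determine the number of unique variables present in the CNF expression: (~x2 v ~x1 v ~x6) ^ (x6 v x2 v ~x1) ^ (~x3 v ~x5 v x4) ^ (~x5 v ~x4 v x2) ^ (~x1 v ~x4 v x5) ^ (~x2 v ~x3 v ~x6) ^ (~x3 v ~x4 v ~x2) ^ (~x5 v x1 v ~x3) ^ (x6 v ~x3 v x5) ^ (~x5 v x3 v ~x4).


Identify each distinct variable in the formula.
Variables found: x1, x2, x3, x4, x5, x6.
Total distinct variables = 6.

6


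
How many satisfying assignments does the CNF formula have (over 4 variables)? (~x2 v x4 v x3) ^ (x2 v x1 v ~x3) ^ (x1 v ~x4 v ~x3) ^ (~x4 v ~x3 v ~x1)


Enumerate all 16 truth assignments over 4 variables.
Test each against every clause.
Satisfying assignments found: 9.

9


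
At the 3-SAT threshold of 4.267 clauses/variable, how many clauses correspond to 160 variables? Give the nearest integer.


The 3-SAT phase transition occurs at approximately 4.267 clauses per variable.
m = 4.267 * 160 = 682.72.
Rounded to nearest integer: 683.

683


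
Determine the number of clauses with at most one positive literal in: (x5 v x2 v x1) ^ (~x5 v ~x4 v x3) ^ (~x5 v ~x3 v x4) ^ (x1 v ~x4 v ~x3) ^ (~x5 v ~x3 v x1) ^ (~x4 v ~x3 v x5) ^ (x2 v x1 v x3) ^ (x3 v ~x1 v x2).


A Horn clause has at most one positive literal.
Clause 1: 3 positive lit(s) -> not Horn
Clause 2: 1 positive lit(s) -> Horn
Clause 3: 1 positive lit(s) -> Horn
Clause 4: 1 positive lit(s) -> Horn
Clause 5: 1 positive lit(s) -> Horn
Clause 6: 1 positive lit(s) -> Horn
Clause 7: 3 positive lit(s) -> not Horn
Clause 8: 2 positive lit(s) -> not Horn
Total Horn clauses = 5.

5


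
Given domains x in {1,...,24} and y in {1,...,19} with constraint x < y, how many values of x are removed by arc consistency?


For the constraint x < y, x needs a supporting value in y's domain.
x can be at most 18 (one less than y's maximum).
Valid x values from domain: 18 out of 24.
Pruned = 24 - 18 = 6.

6


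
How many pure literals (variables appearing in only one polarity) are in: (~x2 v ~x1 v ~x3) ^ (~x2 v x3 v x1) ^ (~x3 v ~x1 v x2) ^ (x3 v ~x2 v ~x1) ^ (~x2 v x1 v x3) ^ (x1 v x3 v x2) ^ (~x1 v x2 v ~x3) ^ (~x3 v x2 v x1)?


A pure literal appears in only one polarity across all clauses.
No pure literals found.
Count = 0.

0


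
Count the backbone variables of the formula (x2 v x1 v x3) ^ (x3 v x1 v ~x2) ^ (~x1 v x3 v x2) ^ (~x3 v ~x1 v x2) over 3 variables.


Find all satisfying assignments: 4 model(s).
Check which variables have the same value in every model.
No variable is fixed across all models.
Backbone size = 0.

0


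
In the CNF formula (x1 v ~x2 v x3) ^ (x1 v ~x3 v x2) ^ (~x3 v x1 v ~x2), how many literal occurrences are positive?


Scan each clause for unnegated literals.
Clause 1: 2 positive; Clause 2: 2 positive; Clause 3: 1 positive.
Total positive literal occurrences = 5.

5


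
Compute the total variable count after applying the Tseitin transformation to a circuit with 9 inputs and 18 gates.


The Tseitin transformation introduces one auxiliary variable per gate.
Total variables = inputs + gates = 9 + 18 = 27.

27


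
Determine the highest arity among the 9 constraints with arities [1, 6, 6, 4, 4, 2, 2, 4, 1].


The arities are: 1, 6, 6, 4, 4, 2, 2, 4, 1.
Scan for the maximum value.
Maximum arity = 6.

6


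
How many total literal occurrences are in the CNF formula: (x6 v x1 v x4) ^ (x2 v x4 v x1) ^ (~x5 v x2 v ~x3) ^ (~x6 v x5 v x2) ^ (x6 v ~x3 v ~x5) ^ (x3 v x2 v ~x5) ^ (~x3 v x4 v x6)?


Clause lengths: 3, 3, 3, 3, 3, 3, 3.
Sum = 3 + 3 + 3 + 3 + 3 + 3 + 3 = 21.

21


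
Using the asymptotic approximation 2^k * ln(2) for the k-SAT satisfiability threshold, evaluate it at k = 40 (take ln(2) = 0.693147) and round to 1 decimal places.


Using the asymptotic formula: threshold ~ 2^k * ln(2).
2^40 = 1099511627776.
1099511627776 * 0.693147 = 762123186258.1.

762123186258.1


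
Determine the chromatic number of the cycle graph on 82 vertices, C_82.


A cycle on an even number of vertices is bipartite: alternate two colors around the cycle.
Since 82 is even, two colors suffice, and at least two are needed because the graph has edges.
Chromatic number = 2.

2


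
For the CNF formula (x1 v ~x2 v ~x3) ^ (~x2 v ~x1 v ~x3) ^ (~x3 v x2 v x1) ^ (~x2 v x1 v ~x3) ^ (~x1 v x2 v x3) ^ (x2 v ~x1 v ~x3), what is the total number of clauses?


Each group enclosed in parentheses joined by ^ is one clause.
Counting the conjuncts: 6 clauses.

6


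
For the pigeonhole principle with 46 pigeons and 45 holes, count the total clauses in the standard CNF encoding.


The PHP encoding has two parts:
1) At-least-one-hole clauses: 46 (one per pigeon, each with 45 literals).
2) At-most-one-pigeon-per-hole clauses: 45 holes * C(46,2) = 45 * 1035 = 46575.
Total clauses = 46 + 46575 = 46621.

46621


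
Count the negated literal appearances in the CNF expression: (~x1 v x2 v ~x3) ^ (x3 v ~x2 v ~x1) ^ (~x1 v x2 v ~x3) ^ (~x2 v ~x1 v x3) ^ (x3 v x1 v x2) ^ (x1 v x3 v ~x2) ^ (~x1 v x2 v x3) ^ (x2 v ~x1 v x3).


Scan each clause for negated literals.
Clause 1: 2 negative; Clause 2: 2 negative; Clause 3: 2 negative; Clause 4: 2 negative; Clause 5: 0 negative; Clause 6: 1 negative; Clause 7: 1 negative; Clause 8: 1 negative.
Total negative literal occurrences = 11.

11


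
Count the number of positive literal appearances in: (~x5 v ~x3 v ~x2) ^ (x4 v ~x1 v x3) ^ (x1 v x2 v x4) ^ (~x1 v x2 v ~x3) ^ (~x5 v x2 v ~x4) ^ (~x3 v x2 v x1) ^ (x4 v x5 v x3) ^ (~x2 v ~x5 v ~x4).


Scan each clause for unnegated literals.
Clause 1: 0 positive; Clause 2: 2 positive; Clause 3: 3 positive; Clause 4: 1 positive; Clause 5: 1 positive; Clause 6: 2 positive; Clause 7: 3 positive; Clause 8: 0 positive.
Total positive literal occurrences = 12.

12


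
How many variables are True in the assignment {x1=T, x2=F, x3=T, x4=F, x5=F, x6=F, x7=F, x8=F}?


The weight is the number of variables assigned True.
True variables: x1, x3.
Weight = 2.

2


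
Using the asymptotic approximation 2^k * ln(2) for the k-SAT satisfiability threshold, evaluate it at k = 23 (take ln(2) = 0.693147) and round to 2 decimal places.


Using the asymptotic formula: threshold ~ 2^k * ln(2).
2^23 = 8388608.
8388608 * 0.693147 = 5814538.47.

5814538.47


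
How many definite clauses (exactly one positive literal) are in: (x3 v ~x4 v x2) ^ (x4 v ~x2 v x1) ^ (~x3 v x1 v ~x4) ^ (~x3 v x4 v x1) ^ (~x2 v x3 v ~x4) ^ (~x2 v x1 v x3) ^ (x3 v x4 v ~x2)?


A definite clause has exactly one positive literal.
Clause 1: 2 positive -> not definite
Clause 2: 2 positive -> not definite
Clause 3: 1 positive -> definite
Clause 4: 2 positive -> not definite
Clause 5: 1 positive -> definite
Clause 6: 2 positive -> not definite
Clause 7: 2 positive -> not definite
Definite clause count = 2.

2


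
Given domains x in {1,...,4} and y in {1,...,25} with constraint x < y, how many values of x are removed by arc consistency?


For the constraint x < y, x needs a supporting value in y's domain.
x can be at most 24 (one less than y's maximum).
Valid x values from domain: 4 out of 4.
Pruned = 4 - 4 = 0.

0


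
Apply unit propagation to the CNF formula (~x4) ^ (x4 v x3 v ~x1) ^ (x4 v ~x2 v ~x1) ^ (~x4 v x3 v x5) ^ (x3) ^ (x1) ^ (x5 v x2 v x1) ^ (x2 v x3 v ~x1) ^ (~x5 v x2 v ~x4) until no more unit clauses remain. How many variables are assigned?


Unit propagation repeatedly assigns the literal in any unit clause, then simplifies.
Assignments in order: x4 = F, x3 = T, x1 = T, x2 = F.
No further unit clauses remain.
Total variables assigned = 4.

4


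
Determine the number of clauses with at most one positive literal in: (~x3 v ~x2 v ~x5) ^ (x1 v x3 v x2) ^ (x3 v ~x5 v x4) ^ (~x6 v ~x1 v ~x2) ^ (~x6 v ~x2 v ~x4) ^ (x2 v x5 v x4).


A Horn clause has at most one positive literal.
Clause 1: 0 positive lit(s) -> Horn
Clause 2: 3 positive lit(s) -> not Horn
Clause 3: 2 positive lit(s) -> not Horn
Clause 4: 0 positive lit(s) -> Horn
Clause 5: 0 positive lit(s) -> Horn
Clause 6: 3 positive lit(s) -> not Horn
Total Horn clauses = 3.

3


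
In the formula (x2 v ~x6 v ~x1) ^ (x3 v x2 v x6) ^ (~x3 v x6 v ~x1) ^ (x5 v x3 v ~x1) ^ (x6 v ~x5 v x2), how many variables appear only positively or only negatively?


A pure literal appears in only one polarity across all clauses.
Pure literals: x1 (negative only), x2 (positive only).
Count = 2.

2


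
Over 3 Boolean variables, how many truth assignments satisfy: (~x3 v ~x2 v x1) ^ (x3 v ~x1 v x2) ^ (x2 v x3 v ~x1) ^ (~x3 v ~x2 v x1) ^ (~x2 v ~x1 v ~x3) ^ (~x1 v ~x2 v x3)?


Enumerate all 8 truth assignments over 3 variables.
Test each against every clause.
Satisfying assignments found: 4.

4


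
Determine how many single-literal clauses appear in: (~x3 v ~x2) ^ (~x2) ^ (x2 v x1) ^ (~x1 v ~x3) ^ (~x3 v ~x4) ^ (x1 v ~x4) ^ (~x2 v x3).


A unit clause contains exactly one literal.
Unit clauses found: (~x2).
Count = 1.

1


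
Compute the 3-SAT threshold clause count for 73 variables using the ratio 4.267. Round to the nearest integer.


The 3-SAT phase transition occurs at approximately 4.267 clauses per variable.
m = 4.267 * 73 = 311.491.
Rounded to nearest integer: 311.

311


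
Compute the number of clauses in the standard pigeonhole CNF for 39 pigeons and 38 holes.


The PHP encoding has two parts:
1) At-least-one-hole clauses: 39 (one per pigeon, each with 38 literals).
2) At-most-one-pigeon-per-hole clauses: 38 holes * C(39,2) = 38 * 741 = 28158.
Total clauses = 39 + 28158 = 28197.

28197


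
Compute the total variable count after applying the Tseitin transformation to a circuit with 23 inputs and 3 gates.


The Tseitin transformation introduces one auxiliary variable per gate.
Total variables = inputs + gates = 23 + 3 = 26.

26


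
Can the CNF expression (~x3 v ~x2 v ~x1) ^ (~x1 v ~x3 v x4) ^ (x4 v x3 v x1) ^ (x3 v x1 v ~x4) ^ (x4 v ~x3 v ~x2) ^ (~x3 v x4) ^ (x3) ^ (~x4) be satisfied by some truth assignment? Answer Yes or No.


Check all 16 possible truth assignments.
Number of satisfying assignments found: 0.
The formula is unsatisfiable.

No


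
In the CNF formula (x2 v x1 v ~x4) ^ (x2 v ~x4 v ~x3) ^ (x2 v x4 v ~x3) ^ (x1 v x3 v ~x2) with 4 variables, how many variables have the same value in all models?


Find all satisfying assignments: 9 model(s).
Check which variables have the same value in every model.
No variable is fixed across all models.
Backbone size = 0.

0


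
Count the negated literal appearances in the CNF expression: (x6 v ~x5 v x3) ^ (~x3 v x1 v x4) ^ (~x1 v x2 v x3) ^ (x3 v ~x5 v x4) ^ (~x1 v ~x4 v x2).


Scan each clause for negated literals.
Clause 1: 1 negative; Clause 2: 1 negative; Clause 3: 1 negative; Clause 4: 1 negative; Clause 5: 2 negative.
Total negative literal occurrences = 6.

6


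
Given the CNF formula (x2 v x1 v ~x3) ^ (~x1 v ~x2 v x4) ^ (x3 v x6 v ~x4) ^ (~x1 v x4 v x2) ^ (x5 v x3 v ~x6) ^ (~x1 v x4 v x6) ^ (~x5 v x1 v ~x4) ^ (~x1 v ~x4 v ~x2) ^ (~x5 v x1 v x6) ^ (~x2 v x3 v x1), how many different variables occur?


Identify each distinct variable in the formula.
Variables found: x1, x2, x3, x4, x5, x6.
Total distinct variables = 6.

6


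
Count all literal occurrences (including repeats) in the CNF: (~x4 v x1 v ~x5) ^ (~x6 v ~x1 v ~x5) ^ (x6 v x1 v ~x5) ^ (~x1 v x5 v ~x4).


Clause lengths: 3, 3, 3, 3.
Sum = 3 + 3 + 3 + 3 = 12.

12


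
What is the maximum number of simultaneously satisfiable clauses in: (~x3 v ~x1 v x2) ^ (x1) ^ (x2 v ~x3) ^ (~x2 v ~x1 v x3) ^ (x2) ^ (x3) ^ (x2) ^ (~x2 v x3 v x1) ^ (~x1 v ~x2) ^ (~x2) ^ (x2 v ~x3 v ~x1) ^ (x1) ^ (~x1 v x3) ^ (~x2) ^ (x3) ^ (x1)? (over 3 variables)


Enumerate all 8 truth assignments.
For each, count how many of the 16 clauses are satisfied.
The formula is not fully satisfiable, so the maximum is below 16.
Maximum simultaneously satisfiable clauses = 13.

13
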